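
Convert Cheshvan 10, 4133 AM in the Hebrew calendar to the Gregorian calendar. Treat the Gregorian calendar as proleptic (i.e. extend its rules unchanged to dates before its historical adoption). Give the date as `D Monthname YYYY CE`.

25 October 372 CE

Julian Day Number of the source date = 1857228.
Converting JDN 1857228 to the Gregorian calendar gives 25 October 372 CE.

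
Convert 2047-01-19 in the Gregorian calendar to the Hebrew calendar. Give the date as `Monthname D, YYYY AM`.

Julian Day Number of the source date = 2468730.
Converting JDN 2468730 to the Hebrew calendar gives 21 Tevet 5807 AM.

Tevet 21, 5807 AM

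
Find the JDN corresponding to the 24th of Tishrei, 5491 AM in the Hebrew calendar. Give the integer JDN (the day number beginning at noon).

2353207

In the Gregorian calendar the same day is 5 October 1730.
JDN 2451545 is 1 January 2000 CE (Gregorian); the target day is −98338 days from there, so JDN = 2353207.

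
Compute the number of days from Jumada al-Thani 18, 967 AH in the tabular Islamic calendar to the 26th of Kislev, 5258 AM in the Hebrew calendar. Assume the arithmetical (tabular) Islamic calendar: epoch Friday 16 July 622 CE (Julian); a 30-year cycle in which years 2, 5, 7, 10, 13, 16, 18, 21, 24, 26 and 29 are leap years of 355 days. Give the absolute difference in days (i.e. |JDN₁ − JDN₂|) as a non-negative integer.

First date → JDN 2290923; second date → JDN 2268162.
The interval is |2290923 − 2268162| = 22761 days.

22761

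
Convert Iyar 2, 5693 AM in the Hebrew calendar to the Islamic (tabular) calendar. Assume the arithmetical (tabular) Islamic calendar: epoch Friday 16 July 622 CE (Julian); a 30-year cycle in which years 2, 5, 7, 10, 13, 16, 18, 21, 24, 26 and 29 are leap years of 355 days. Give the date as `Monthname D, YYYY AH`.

Julian Day Number of the source date = 2427191.
Converting JDN 2427191 to the tabular Islamic calendar gives 3 Muharram 1352 AH.

Muharram 3, 1352 AH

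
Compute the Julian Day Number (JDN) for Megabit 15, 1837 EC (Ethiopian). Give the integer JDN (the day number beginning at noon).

2395014

In the Gregorian calendar the same day is 23 March 1845.
JDN 2451545 is 1 January 2000 CE (Gregorian); the target day is −56531 days from there, so JDN = 2395014.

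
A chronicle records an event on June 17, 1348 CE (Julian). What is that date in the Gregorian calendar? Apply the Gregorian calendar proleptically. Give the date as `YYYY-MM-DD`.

1348-06-25

For dates in this range the Gregorian date is 8 days ahead of the Julian.
17 June 1348 Julian + 8 days → 25 June 1348 Gregorian.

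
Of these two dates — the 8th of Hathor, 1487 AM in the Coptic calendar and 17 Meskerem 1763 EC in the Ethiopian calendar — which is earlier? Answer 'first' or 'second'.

second

Converting both to JDN: 2367858 vs 2367807; the smaller is the second.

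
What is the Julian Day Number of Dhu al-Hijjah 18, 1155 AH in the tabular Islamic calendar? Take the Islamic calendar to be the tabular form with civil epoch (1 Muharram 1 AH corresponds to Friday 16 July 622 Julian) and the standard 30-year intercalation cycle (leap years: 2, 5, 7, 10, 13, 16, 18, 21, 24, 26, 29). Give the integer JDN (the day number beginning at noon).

2357721

Equivalently 13 February 1743 (Gregorian).
JDN 2451545 is 1 January 2000 CE (Gregorian); the target day is −93824 days from there, so JDN = 2357721.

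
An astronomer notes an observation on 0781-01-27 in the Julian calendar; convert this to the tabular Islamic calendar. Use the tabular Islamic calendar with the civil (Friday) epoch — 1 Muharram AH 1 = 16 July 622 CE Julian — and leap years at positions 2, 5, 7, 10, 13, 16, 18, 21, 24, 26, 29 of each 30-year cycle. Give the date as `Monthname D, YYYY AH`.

Jumada al-Awwal 26, 164 AH

Julian Day Number of the source date = 2006345.
Converting JDN 2006345 to the tabular Islamic calendar gives 26 Jumada al-Awwal 164 AH.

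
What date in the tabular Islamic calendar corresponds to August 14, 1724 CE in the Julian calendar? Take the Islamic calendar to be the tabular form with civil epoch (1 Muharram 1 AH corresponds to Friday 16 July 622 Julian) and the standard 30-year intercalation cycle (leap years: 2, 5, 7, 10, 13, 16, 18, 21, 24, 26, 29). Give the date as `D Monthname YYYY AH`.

The source date corresponds to 25 August 1724 in the Gregorian calendar (JDN 2350975).
That day falls on 5 Dhu al-Hijjah 1136 AH in the tabular Islamic calendar.

5 Dhu al-Hijjah 1136 AH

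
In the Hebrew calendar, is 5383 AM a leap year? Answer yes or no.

yes

Hebrew year 5383 is year 6 of its 19-year Metonic cycle; leap years are at positions 3, 6, 8, 11, 14, 17, 19, so it is a leap year (13 months).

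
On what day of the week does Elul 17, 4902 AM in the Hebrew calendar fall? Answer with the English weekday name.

This is JDN 2138425 (16 September 1142 Gregorian).
Since JDN mod 7 = 2 (0 = Monday), the day is Wednesday.

Wednesday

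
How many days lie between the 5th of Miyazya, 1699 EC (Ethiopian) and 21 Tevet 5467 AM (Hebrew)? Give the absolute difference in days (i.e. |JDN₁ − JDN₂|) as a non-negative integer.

JDN of the first date = 2344629.
JDN of the second date = 2344523.
|2344523 − 2344629| = 106.

106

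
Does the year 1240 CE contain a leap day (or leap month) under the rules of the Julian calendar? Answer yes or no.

yes

1240 mod 4 = 0, so it is a leap year in the Julian calendar.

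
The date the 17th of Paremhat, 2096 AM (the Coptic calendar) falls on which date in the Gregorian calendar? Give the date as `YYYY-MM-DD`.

2380-03-29

Julian Day Number of the source date = 2590425.
Converting JDN 2590425 to the Gregorian calendar gives 29 March 2380 CE.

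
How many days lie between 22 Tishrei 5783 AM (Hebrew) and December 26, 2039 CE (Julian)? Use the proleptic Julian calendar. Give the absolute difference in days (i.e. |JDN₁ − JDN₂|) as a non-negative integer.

6292

JDN of the first date = 2459870.
JDN of the second date = 2466162.
|2466162 − 2459870| = 6292.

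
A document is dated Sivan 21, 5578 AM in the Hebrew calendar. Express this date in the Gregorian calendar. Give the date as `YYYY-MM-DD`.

Both dates share Julian Day Number 2385246; in the Gregorian calendar that is 25 June 1818 CE.

1818-06-25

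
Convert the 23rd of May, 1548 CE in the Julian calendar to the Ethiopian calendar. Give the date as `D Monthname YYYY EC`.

28 Ginbot 1540 EC

Julian Day Number of the source date = 2286608.
Converting JDN 2286608 to the Ethiopian calendar gives 28 Ginbot 1540 EC.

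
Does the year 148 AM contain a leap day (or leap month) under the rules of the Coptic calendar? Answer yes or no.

148 mod 4 = 0; in the Coptic calendar a year is leap when year mod 4 = 3, so it is a common year.

no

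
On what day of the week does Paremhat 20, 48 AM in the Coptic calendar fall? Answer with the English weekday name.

Equivalently 17 March 332 Gregorian, JDN 1842396.
JDN 1842396 mod 7 = 3, and JDN 0 was a Monday, so this is a Thursday.

Thursday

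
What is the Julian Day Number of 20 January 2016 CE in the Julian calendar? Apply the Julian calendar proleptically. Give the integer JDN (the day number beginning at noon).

Equivalently 2 February 2016 (Gregorian).
JDN 2400001 is 17 November 1858 CE (Gregorian), MJD 0; the target day is +57420 days from there, so JDN = 2457421.

2457421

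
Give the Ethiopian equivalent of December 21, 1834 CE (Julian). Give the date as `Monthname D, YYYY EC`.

Tahsas 25, 1827 EC

The source date corresponds to 2 January 1835 in the Gregorian calendar (JDN 2391281).
That day falls on 25 Tahsas 1827 EC in the Ethiopian calendar.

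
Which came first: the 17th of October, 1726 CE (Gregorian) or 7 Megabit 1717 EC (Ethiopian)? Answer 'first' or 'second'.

The two dates have Julian Day Numbers 2351758 and 2351176 respectively.
Since 2351176 < 2351758, the second date comes first.

second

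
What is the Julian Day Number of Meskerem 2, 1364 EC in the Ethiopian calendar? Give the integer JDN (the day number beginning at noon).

Equivalently 8 September 1371 (proleptic Gregorian).
JDN 2451545 is 1 January 2000 CE (Gregorian); the target day is −229487 days from there, so JDN = 2222058.

2222058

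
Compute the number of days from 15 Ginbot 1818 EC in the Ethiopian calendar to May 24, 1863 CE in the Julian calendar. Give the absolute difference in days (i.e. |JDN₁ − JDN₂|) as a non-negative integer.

First date → JDN 2388134; second date → JDN 2401662.
The interval is |2388134 − 2401662| = 13528 days.

13528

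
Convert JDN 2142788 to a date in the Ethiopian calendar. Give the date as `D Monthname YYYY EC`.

27 Nehase 1146 EC

The proleptic Gregorian equivalent of JDN 2142788 is 27 August 1154.
In the Ethiopian calendar that day is 27 Nehase 1146 EC.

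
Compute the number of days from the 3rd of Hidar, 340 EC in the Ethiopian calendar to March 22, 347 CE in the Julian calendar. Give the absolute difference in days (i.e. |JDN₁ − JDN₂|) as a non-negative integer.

223

JDN of the first date = 1848103.
JDN of the second date = 1847880.
|1847880 − 1848103| = 223.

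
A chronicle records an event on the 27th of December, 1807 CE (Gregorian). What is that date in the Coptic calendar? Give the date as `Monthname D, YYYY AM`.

Koiak 18, 1524 AM

Julian Day Number of the source date = 2381413.
Converting JDN 2381413 to the Coptic calendar gives 18 Koiak 1524 AM.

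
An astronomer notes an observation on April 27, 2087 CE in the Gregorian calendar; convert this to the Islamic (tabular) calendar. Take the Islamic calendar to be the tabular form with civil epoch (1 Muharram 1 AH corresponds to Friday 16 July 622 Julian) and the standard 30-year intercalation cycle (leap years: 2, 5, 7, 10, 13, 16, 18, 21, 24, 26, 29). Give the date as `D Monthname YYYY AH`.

Both dates share Julian Day Number 2483438; in the tabular Islamic calendar that is 24 Ramadan 1510 AH.

24 Ramadan 1510 AH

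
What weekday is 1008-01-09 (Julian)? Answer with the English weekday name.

Friday

In the proleptic Gregorian calendar this is 15 January 1008 (JDN 2089238).
JDN 2089238 mod 7 = 4, and JDN 0 was a Monday, so this is a Friday.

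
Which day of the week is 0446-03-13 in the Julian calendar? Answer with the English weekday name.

Equivalently 14 March 446 Gregorian, JDN 1884031.
1884031 ≡ 2 (mod 7); counting from Monday = 0 gives Wednesday.

Wednesday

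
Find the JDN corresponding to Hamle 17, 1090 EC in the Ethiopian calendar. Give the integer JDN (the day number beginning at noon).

In the proleptic Gregorian calendar the same day is 17 July 1098.
JDN 2299161 is 15 October 1582 CE (Gregorian); the target day is −176867 days from there, so JDN = 2122294.

2122294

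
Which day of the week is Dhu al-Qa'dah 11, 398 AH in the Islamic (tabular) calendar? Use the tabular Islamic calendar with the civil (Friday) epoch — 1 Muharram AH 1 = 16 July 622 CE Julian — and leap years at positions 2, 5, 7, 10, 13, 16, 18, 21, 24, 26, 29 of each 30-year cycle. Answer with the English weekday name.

Sunday

In the proleptic Gregorian calendar this is 24 July 1008 (JDN 2089429).
JDN 2089429 mod 7 = 6, and JDN 0 was a Monday, so this is a Sunday.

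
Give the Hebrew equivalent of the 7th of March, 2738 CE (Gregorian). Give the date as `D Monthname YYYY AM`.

Julian Day Number of the source date = 2721159.
Converting JDN 2721159 to the Hebrew calendar gives 24 Adar I 6498 AM.

24 Adar I 6498 AM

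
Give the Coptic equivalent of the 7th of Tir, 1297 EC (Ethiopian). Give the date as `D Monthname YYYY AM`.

7 Tobi 1021 AM

The source date corresponds to 10 January 1305 in the proleptic Gregorian calendar (JDN 2197711).
That day falls on 7 Tobi 1021 AM in the Coptic calendar.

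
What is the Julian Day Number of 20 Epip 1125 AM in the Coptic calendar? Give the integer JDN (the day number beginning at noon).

In the proleptic Gregorian calendar the same day is 23 July 1409.
JDN 2299161 is 15 October 1582 CE (Gregorian); the target day is −63271 days from there, so JDN = 2235890.

2235890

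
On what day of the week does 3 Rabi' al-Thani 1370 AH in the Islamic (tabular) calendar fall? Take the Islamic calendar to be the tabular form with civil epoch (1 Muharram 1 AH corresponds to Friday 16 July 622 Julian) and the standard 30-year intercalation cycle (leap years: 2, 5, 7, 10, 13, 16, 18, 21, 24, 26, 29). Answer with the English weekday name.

Friday

Equivalently 12 January 1951 Gregorian, JDN 2433659.
2433659 ≡ 4 (mod 7); counting from Monday = 0 gives Friday.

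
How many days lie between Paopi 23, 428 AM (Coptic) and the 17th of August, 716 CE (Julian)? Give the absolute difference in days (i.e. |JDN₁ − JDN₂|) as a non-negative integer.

JDN of the first date = 1981044.
JDN of the second date = 1982806.
|1982806 − 1981044| = 1762.

1762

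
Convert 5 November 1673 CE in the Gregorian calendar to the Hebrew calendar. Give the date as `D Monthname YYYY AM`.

26 Cheshvan 5434 AM

Both dates share Julian Day Number 2332420; in the Hebrew calendar that is 26 Cheshvan 5434 AM.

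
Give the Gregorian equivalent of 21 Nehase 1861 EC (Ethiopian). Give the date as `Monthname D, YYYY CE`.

August 26, 1869 CE

Both dates share Julian Day Number 2403936; in the Gregorian calendar that is 26 August 1869 CE.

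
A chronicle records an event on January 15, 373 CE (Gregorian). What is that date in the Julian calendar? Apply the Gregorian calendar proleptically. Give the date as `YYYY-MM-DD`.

The Julian–Gregorian offset here is 1 day (Julian trailing).
15 January 373 Gregorian − 1 day → 14 January 373 Julian.

0373-01-14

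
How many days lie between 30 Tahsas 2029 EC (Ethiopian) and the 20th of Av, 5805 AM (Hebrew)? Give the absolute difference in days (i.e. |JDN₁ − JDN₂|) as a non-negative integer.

JDN of the first date = 2465067.
JDN of the second date = 2468196.
|2468196 − 2465067| = 3129.

3129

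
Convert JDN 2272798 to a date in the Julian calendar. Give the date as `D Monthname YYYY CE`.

The proleptic Gregorian equivalent of JDN 2272798 is 11 August 1510.
In the Julian calendar that day is 1 August 1510 CE.

1 August 1510 CE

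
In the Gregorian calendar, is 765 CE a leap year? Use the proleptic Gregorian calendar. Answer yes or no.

no

765 is not divisible by 4, so it is a common year.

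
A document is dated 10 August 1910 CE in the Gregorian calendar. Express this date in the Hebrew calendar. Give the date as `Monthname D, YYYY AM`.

Av 5, 5670 AM

Both dates share Julian Day Number 2418894; in the Hebrew calendar that is 5 Av 5670 AM.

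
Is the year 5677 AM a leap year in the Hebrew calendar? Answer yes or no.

Hebrew year 5677 is year 15 of its 19-year Metonic cycle; leap years are at positions 3, 6, 8, 11, 14, 17, 19, so it is a common year (12 months).

no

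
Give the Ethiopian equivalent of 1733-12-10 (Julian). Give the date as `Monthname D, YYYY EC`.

Both dates share Julian Day Number 2354380; in the Ethiopian calendar that is 14 Tahsas 1726 EC.

Tahsas 14, 1726 EC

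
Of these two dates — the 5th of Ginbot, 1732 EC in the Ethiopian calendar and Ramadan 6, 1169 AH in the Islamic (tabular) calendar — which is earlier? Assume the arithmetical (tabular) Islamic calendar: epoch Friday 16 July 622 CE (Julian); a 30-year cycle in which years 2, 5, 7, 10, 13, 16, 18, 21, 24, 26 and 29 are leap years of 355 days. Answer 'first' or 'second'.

first

First date → JDN 2356713; second date → JDN 2362581.
JDN 2356713 < JDN 2362581, so the first date is earlier.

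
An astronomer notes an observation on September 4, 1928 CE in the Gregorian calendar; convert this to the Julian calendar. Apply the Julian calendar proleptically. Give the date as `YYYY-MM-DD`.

1928-08-22

At this point the Julian calendar is 13 days behind the Gregorian.
4 September 1928 Gregorian − 13 days → 22 August 1928 Julian.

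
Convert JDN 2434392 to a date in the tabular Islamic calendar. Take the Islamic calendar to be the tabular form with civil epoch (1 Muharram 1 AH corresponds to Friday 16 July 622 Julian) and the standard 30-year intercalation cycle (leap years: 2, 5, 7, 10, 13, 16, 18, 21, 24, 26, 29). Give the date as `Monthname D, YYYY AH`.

The Gregorian equivalent of JDN 2434392 is 14 January 1953.
In the tabular Islamic calendar that day is Rabi' al-Thani 27, 1372 AH.

Rabi' al-Thani 27, 1372 AH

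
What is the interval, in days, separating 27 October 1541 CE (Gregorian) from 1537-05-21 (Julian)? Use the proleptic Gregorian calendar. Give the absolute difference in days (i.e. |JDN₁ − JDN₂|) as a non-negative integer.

JDN of the first date = 2284198.
JDN of the second date = 2282588.
|2282588 − 2284198| = 1610.

1610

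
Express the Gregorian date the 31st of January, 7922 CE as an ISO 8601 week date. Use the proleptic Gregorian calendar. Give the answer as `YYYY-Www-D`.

7922-W05-2

The weekday is Tuesday (ISO weekday 2).
That Tuesday belongs to ISO week 5 of ISO year 7922.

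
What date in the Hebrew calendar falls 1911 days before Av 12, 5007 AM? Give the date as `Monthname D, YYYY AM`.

Counting 1911 days back from JDN 2176721 reaches JDN 2174810, which is Iyar 20, 5002 AM.

Iyar 20, 5002 AM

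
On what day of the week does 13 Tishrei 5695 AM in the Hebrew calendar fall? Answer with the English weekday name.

This is JDN 2427703 (22 September 1934 Gregorian).
Since JDN mod 7 = 5 (0 = Monday), the day is Saturday.

Saturday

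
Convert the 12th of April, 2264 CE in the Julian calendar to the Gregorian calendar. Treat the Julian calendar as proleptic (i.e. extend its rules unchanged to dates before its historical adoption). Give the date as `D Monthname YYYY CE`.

At this point the Julian calendar is 15 days behind the Gregorian.
12 April 2264 Julian + 15 days → 27 April 2264 Gregorian.

27 April 2264 CE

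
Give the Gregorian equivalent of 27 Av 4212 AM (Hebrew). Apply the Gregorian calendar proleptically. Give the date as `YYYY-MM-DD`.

Julian Day Number of the source date = 1886362.
Converting JDN 1886362 to the Gregorian calendar gives 31 July 452 CE.

0452-07-31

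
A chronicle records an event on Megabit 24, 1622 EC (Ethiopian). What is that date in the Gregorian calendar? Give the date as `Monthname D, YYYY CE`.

March 30, 1630 CE

Both dates share Julian Day Number 2316494; in the Gregorian calendar that is 30 March 1630 CE.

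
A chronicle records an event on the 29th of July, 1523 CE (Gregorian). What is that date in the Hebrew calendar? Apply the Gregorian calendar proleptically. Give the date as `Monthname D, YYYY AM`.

Julian Day Number of the source date = 2277533.
Converting JDN 2277533 to the Hebrew calendar gives 7 Av 5283 AM.

Av 7, 5283 AM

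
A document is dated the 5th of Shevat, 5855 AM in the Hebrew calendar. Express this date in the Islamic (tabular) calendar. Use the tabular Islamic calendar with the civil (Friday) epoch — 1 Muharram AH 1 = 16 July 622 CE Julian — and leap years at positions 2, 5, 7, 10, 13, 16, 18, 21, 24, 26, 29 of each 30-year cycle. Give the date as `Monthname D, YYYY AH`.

Ramadan 4, 1518 AH

The source date corresponds to 10 January 2095 in the Gregorian calendar (JDN 2486253).
That day falls on 4 Ramadan 1518 AH in the tabular Islamic calendar.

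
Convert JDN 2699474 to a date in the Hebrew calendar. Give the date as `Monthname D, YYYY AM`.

The Gregorian equivalent of JDN 2699474 is 22 October 2678.
In the Hebrew calendar that day is Cheshvan 14, 6439 AM.

Cheshvan 14, 6439 AM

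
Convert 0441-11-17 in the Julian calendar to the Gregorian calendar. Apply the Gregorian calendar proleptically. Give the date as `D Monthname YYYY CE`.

The Julian–Gregorian offset here is 1 day (Julian trailing).
17 November 441 Julian + 1 day → 18 November 441 Gregorian.

18 November 441 CE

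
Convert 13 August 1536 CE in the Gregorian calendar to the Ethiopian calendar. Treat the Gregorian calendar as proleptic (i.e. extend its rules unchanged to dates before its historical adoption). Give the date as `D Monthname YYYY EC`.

Both dates share Julian Day Number 2282297; in the Ethiopian calendar that is 10 Nehase 1528 EC.

10 Nehase 1528 EC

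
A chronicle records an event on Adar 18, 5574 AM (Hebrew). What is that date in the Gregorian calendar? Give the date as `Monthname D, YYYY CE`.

Julian Day Number of the source date = 2383678.
Converting JDN 2383678 to the Gregorian calendar gives 10 March 1814 CE.

March 10, 1814 CE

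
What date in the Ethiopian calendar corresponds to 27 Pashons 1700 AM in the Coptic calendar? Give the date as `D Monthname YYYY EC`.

27 Ginbot 1976 EC

The source date corresponds to 4 June 1984 in the Gregorian calendar (JDN 2445856).
That day falls on 27 Ginbot 1976 EC in the Ethiopian calendar.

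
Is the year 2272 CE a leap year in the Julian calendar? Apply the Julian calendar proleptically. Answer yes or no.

yes

2272 mod 4 = 0, so it is a leap year in the Julian calendar.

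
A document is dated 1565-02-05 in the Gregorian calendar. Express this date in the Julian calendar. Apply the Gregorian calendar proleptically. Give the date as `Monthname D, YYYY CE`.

For dates in this range the Gregorian date is 10 days ahead of the Julian.
5 February 1565 Gregorian − 10 days → 26 January 1565 Julian.

January 26, 1565 CE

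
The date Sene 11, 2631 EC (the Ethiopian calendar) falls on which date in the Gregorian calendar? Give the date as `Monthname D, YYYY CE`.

June 23, 2639 CE

Julian Day Number of the source date = 2685108.
Converting JDN 2685108 to the Gregorian calendar gives 23 June 2639 CE.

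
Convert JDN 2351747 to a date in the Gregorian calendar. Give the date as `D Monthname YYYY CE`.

Counting from JDN 2299161 = 15 Oct 1582 gives an offset of 52586 days.

6 October 1726 CE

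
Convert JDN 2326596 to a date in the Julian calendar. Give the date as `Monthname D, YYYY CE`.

The Gregorian equivalent of JDN 2326596 is 25 November 1657.
In the Julian calendar that day is November 15, 1657 CE.

November 15, 1657 CE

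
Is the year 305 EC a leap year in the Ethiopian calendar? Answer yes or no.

305 mod 4 = 1; in the Ethiopian calendar a year is leap when year mod 4 = 3, so it is a common year.

no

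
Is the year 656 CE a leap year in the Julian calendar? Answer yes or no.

yes

656 mod 4 = 0, so it is a leap year in the Julian calendar.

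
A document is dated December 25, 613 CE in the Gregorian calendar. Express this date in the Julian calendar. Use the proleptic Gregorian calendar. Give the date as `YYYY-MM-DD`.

0613-12-22

At this point the Julian calendar is 3 days behind the Gregorian.
25 December 613 Gregorian − 3 days → 22 December 613 Julian.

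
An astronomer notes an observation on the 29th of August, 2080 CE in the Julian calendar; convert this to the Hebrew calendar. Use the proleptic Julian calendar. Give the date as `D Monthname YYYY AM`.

The source date corresponds to 11 September 2080 in the Gregorian calendar (JDN 2481019).
That day falls on 27 Elul 5840 AM in the Hebrew calendar.

27 Elul 5840 AM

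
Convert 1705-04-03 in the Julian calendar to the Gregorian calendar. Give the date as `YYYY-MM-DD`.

The Julian–Gregorian offset here is 11 days (Julian trailing).
3 April 1705 Julian + 11 days → 14 April 1705 Gregorian.

1705-04-14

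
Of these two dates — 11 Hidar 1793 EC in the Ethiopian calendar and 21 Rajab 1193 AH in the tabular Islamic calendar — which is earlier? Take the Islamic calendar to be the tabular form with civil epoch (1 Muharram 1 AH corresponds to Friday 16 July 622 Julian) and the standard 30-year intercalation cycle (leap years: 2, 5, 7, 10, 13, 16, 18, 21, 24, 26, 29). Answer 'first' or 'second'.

second

Converting both to JDN: 2378819 vs 2371042; the smaller is the second.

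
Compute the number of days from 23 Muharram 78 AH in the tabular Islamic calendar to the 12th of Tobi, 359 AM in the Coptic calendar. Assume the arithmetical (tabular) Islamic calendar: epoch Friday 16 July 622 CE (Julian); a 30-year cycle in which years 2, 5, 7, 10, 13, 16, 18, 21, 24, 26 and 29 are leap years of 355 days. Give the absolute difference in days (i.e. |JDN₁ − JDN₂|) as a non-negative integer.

19828

JDN of the first date = 1975748.
JDN of the second date = 1955920.
|1955920 − 1975748| = 19828.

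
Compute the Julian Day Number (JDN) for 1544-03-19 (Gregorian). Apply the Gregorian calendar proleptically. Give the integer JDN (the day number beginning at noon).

2285072

JDN 2299161 is 15 October 1582 CE (Gregorian); the target day is −14089 days from there, so JDN = 2285072.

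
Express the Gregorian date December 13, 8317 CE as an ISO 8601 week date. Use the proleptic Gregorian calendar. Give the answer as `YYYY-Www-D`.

The weekday is Thursday (ISO weekday 4).
That Thursday belongs to ISO week 50 of ISO year 8317.

8317-W50-4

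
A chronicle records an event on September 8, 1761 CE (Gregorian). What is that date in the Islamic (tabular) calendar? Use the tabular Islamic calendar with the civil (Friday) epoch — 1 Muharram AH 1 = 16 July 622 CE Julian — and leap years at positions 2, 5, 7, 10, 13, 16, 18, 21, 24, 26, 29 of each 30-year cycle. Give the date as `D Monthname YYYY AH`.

Julian Day Number of the source date = 2364503.
Converting JDN 2364503 to the tabular Islamic calendar gives 8 Safar 1175 AH.

8 Safar 1175 AH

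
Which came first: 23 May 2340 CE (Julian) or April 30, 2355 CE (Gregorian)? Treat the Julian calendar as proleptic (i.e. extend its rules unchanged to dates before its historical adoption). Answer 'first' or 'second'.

First date → JDN 2575886; second date → JDN 2581325.
JDN 2575886 < JDN 2581325, so the first date is earlier.

first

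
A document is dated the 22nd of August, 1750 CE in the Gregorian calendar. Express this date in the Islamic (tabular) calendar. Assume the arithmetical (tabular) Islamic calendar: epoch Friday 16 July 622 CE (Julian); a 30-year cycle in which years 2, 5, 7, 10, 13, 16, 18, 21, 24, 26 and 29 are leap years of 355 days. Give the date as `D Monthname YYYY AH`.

19 Ramadan 1163 AH

Both dates share Julian Day Number 2360468; in the tabular Islamic calendar that is 19 Ramadan 1163 AH.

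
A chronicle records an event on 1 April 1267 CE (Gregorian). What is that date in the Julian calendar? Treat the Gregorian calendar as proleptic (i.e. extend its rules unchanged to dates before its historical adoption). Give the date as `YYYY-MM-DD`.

The Julian–Gregorian offset here is 7 days (Julian trailing).
1 April 1267 Gregorian − 7 days → 25 March 1267 Julian.

1267-03-25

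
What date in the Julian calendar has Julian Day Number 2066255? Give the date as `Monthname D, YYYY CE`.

February 5, 945 CE

JDN 2066255 is 10 February 945 in the proleptic Gregorian calendar.
In the Julian calendar that day is February 5, 945 CE.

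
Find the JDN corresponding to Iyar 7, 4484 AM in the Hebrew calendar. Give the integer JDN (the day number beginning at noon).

In the proleptic Gregorian calendar the same day is 9 May 724.
JDN 2400001 is 17 November 1858 CE (Gregorian), MJD 0; the target day is −414377 days from there, so JDN = 1985624.

1985624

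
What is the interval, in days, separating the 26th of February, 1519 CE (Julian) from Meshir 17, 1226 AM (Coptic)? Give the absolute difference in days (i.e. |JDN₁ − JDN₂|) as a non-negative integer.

First date → JDN 2275929; second date → JDN 2272627.
The interval is |2275929 − 2272627| = 3302 days.

3302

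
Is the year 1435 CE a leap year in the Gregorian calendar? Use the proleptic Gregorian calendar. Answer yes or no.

no

1435 is not divisible by 4, so it is a common year.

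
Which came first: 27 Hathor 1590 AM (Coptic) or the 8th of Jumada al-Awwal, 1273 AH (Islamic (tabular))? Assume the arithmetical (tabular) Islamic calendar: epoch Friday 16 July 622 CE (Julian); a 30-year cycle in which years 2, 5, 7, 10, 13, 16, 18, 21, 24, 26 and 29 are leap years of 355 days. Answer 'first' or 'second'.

second

First date → JDN 2405498; second date → JDN 2399319.
JDN 2399319 < JDN 2405498, so the second date is earlier.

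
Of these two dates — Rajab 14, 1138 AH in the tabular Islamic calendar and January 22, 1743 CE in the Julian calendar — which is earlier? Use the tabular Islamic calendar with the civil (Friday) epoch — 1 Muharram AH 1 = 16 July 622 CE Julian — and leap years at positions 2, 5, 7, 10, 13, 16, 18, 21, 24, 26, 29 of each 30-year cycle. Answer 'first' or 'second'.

The two dates have Julian Day Numbers 2351545 and 2357710 respectively.
Since 2351545 < 2357710, the first date comes first.

first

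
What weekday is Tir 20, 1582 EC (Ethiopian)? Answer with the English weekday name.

This is JDN 2301820 (25 January 1590 Gregorian).
Since JDN mod 7 = 3 (0 = Monday), the day is Thursday.

Thursday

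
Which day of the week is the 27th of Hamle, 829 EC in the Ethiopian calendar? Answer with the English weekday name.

This is JDN 2026974 (25 July 837 Gregorian).
Since JDN mod 7 = 5 (0 = Monday), the day is Saturday.

Saturday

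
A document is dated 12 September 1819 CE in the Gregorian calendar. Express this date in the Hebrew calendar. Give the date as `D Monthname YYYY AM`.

22 Elul 5579 AM

Both dates share Julian Day Number 2385690; in the Hebrew calendar that is 22 Elul 5579 AM.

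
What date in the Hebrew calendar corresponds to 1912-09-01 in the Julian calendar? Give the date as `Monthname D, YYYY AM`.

The source date corresponds to 14 September 1912 in the Gregorian calendar (JDN 2419660).
That day falls on 3 Tishrei 5673 AM in the Hebrew calendar.

Tishrei 3, 5673 AM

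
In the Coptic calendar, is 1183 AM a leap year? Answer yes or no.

1183 mod 4 = 3; in the Coptic calendar a year is leap when year mod 4 = 3, so it is a leap year.

yes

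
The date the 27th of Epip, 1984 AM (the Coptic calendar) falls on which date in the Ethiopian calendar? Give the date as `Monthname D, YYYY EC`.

Hamle 27, 2260 EC

Both dates share Julian Day Number 2549647; in the Ethiopian calendar that is 27 Hamle 2260 EC.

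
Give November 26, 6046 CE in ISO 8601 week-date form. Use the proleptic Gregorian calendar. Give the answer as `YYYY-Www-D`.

6046-W48-1

The weekday is Monday (ISO weekday 1).
That Monday belongs to ISO week 48 of ISO year 6046.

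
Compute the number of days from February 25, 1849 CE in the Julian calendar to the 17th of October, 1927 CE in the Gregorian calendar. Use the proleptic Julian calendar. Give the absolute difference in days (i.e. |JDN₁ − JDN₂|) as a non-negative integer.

JDN of the first date = 2396461.
JDN of the second date = 2425171.
|2425171 − 2396461| = 28710.

28710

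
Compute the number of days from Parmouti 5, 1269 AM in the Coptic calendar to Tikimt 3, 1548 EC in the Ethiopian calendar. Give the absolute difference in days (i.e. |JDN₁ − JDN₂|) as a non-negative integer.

First date → JDN 2288381; second date → JDN 2289295.
The interval is |2288381 − 2289295| = 914 days.

914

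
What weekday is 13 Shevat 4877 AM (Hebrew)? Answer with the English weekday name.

Thursday

Equivalently 25 January 1117 Gregorian, JDN 2129060.
JDN 2129060 mod 7 = 3, and JDN 0 was a Monday, so this is a Thursday.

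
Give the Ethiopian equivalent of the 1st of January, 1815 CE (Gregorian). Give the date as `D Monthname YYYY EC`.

Both dates share Julian Day Number 2383975; in the Ethiopian calendar that is 24 Tahsas 1807 EC.

24 Tahsas 1807 EC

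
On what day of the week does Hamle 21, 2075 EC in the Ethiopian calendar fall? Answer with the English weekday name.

In the Gregorian calendar this is 28 July 2083 (JDN 2482069).
JDN 2482069 mod 7 = 2, and JDN 0 was a Monday, so this is a Wednesday.

Wednesday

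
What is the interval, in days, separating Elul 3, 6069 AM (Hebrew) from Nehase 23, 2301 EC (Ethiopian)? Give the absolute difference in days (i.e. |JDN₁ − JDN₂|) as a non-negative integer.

9

First date → JDN 2564657; second date → JDN 2564648.
The interval is |2564657 − 2564648| = 9 days.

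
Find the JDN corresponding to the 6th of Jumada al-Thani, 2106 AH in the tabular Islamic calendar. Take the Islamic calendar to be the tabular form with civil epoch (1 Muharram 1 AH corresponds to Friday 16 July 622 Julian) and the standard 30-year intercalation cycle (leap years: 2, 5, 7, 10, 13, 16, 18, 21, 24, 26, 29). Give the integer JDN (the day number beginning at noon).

2694535

Equivalently 14 April 2665 (Gregorian).
JDN 2400001 is 17 November 1858 CE (Gregorian), MJD 0; the target day is +294534 days from there, so JDN = 2694535.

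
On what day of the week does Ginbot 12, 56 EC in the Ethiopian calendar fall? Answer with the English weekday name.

Monday

In the proleptic Gregorian calendar this is 5 May 64 (JDN 1744561).
Since JDN mod 7 = 0 (0 = Monday), the day is Monday.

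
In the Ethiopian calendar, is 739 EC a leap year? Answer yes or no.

yes

739 mod 4 = 3; in the Ethiopian calendar a year is leap when year mod 4 = 3, so it is a leap year.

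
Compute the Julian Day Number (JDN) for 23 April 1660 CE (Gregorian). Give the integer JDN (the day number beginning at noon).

JDN 2400001 is 17 November 1858 CE (Gregorian), MJD 0; the target day is −72525 days from there, so JDN = 2327476.

2327476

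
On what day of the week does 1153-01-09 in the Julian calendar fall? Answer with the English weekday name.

In the proleptic Gregorian calendar this is 16 January 1153 (JDN 2142200).
JDN 2142200 mod 7 = 4, and JDN 0 was a Monday, so this is a Friday.

Friday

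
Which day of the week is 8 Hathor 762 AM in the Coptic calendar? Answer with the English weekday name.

This is JDN 2103052 (10 November 1045 Gregorian).
JDN 2103052 mod 7 = 0, and JDN 0 was a Monday, so this is a Monday.

Monday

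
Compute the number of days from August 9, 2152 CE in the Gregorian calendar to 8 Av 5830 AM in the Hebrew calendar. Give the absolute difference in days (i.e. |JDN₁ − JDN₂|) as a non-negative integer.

29974

JDN of the first date = 2507283.
JDN of the second date = 2477309.
|2477309 − 2507283| = 29974.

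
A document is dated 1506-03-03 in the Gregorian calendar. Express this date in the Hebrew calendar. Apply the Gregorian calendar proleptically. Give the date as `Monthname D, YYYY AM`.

Adar I 27, 5266 AM

Both dates share Julian Day Number 2271176; in the Hebrew calendar that is 27 Adar I 5266 AM.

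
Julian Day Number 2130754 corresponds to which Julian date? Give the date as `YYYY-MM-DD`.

The proleptic Gregorian equivalent of JDN 2130754 is 15 September 1121.
In the Julian calendar that day is 1121-09-08.

1121-09-08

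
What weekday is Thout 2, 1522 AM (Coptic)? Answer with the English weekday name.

Equivalently 11 September 1805 Gregorian, JDN 2380576.
JDN 2380576 mod 7 = 2, and JDN 0 was a Monday, so this is a Wednesday.

Wednesday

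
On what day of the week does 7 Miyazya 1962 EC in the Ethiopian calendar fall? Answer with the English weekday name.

Equivalently 15 April 1970 Gregorian, JDN 2440692.
2440692 ≡ 2 (mod 7); counting from Monday = 0 gives Wednesday.

Wednesday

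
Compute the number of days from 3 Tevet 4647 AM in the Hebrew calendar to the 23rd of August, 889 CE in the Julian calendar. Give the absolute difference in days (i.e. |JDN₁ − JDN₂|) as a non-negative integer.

JDN of the first date = 2045005.
JDN of the second date = 2046000.
|2046000 − 2045005| = 995.

995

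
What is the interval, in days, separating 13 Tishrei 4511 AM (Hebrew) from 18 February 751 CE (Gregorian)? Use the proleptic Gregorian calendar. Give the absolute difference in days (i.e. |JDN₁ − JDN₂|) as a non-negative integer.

148

JDN of the first date = 1995257.
JDN of the second date = 1995405.
|1995405 − 1995257| = 148.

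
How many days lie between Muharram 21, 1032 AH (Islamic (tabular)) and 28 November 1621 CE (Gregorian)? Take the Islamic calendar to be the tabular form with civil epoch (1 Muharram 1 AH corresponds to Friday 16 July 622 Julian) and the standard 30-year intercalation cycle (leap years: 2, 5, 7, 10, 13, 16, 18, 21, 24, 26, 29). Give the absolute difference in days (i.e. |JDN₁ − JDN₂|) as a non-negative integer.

362

JDN of the first date = 2313812.
JDN of the second date = 2313450.
|2313450 − 2313812| = 362.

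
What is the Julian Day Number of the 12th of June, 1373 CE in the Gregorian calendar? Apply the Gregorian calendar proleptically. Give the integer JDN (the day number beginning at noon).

2222701

JDN 2400001 is 17 November 1858 CE (Gregorian), MJD 0; the target day is −177300 days from there, so JDN = 2222701.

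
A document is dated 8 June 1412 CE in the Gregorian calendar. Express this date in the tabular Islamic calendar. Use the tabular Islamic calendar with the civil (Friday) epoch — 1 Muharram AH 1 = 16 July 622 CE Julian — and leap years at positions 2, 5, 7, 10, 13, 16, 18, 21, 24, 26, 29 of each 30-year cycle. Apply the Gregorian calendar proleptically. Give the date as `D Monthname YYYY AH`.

Both dates share Julian Day Number 2236941; in the tabular Islamic calendar that is 18 Safar 815 AH.

18 Safar 815 AH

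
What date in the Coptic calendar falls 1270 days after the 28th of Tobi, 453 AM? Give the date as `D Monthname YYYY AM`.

Counting 1270 days forward from JDN 1990270 reaches JDN 1991540, which is 22 Epip 456 AM.

22 Epip 456 AM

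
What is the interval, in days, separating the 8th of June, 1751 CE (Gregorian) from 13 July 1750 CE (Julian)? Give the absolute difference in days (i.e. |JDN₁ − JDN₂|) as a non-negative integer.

JDN of the first date = 2360758.
JDN of the second date = 2360439.
|2360439 − 2360758| = 319.

319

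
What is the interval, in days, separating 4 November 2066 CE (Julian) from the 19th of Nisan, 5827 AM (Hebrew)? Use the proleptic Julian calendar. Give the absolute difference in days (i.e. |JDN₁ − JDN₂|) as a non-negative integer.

138

JDN of the first date = 2475972.
JDN of the second date = 2476110.
|2476110 − 2475972| = 138.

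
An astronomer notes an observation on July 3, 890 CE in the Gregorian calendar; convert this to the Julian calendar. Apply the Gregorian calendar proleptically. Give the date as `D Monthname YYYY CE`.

At this point the Julian calendar is 4 days behind the Gregorian.
3 July 890 Gregorian − 4 days → 29 June 890 Julian.

29 June 890 CE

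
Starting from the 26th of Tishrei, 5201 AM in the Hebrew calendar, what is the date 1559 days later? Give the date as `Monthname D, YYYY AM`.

The starting date is JDN 2247284; 2247284 + 1559 = 2248843.
JDN 2248843 corresponds to Tevet 20, 5205 AM.

Tevet 20, 5205 AM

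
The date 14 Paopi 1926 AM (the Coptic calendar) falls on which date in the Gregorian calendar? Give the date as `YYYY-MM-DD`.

2209-10-26

Julian Day Number of the source date = 2528179.
Converting JDN 2528179 to the Gregorian calendar gives 26 October 2209 CE.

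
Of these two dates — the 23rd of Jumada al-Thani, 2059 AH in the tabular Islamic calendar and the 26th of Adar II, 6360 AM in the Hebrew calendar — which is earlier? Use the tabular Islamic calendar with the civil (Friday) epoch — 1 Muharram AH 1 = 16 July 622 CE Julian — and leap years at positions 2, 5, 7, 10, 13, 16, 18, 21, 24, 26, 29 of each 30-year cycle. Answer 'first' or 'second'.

The two dates have Julian Day Numbers 2677897 and 2670782 respectively.
Since 2670782 < 2677897, the second date comes first.

second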